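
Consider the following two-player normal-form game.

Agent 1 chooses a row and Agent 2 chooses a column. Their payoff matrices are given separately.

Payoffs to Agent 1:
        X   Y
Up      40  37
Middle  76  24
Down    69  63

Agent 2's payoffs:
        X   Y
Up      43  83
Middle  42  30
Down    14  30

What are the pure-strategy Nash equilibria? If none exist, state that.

Check each profile: it is a Nash equilibrium iff no player can strictly gain by switching unilaterally.
(Up, X): Agent 1 can switch to Middle (40 → 76). Not NE.
(Up, Y): Agent 1 can switch to Down (37 → 63). Not NE.
(Middle, X): Agent 1 gets 76, best alternative 69; Agent 2 gets 42, best alternative 30. No profitable deviation — NE.
(Middle, Y): Agent 1 can switch to Up (24 → 37). Not NE.
(Down, X): Agent 1 can switch to Middle (69 → 76). Not NE.
(Down, Y): Agent 1 gets 63, best alternative 37; Agent 2 gets 30, best alternative 14. No profitable deviation — NE.

The pure Nash equilibria are (Middle, X), (Down, Y).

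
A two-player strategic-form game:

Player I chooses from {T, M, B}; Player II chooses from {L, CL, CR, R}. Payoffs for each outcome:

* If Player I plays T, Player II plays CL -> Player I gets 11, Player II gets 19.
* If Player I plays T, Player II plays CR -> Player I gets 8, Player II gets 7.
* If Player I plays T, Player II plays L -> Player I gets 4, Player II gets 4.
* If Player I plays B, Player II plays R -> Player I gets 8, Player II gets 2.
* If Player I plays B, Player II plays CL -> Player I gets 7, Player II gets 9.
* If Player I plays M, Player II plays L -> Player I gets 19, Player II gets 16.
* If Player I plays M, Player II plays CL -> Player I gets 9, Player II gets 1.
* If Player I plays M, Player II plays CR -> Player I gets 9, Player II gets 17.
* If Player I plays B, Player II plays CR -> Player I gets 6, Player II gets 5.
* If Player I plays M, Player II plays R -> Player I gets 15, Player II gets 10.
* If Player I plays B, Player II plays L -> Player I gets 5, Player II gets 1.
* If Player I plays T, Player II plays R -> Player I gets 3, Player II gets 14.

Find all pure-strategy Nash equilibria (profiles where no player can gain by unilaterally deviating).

The pure Nash equilibria are (T, CL); (M, CR).

Check each profile: it is a Nash equilibrium iff no player can strictly gain by switching unilaterally.
(T, L): Player I can switch to M (4 → 19). Not NE.
(T, CL): Player I gets 11, best alternative 9; Player II gets 19, best alternative 14. No profitable deviation — NE.
(T, CR): Player I can switch to M (8 → 9). Not NE.
(T, R): Player I can switch to M (3 → 15). Not NE.
(M, L): Player II can switch to CR (16 → 17). Not NE.
(M, CL): Player I can switch to T (9 → 11). Not NE.
(M, CR): Player I gets 9, best alternative 8; Player II gets 17, best alternative 16. No profitable deviation — NE.
(M, R): Player II can switch to L (10 → 16). Not NE.
(B, L): Player I can switch to M (5 → 19). Not NE.
(B, CL): Player I can switch to T (7 → 11). Not NE.
(The remaining 2 profiles each have a profitable deviation by the same check.)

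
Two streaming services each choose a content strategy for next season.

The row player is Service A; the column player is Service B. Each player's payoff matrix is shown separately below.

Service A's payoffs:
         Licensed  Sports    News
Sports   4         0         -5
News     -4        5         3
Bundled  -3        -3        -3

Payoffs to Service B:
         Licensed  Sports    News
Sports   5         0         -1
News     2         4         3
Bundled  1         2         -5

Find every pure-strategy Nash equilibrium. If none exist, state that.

(Sports, Licensed): Service A gets 4, best alternative -3; Service B gets 5, best alternative 0. No profitable deviation — NE.
(Sports, Sports): Service A can switch to News (0 → 5). Not NE.
(Sports, News): Service A can switch to News (-5 → 3). Not NE.
(News, Licensed): Service A can switch to Sports (-4 → 4). Not NE.
(News, Sports): Service A gets 5, best alternative 0; Service B gets 4, best alternative 3. No profitable deviation — NE.
(News, News): Service B can switch to Sports (3 → 4). Not NE.
(Bundled, Licensed): Service A can switch to Sports (-3 → 4). Not NE.
(Bundled, Sports): Service A can switch to Sports (-3 → 0). Not NE.
(Bundled, News): Service A can switch to News (-3 → 3). Not NE.

The pure Nash equilibria are (Sports, Licensed) and (News, Sports).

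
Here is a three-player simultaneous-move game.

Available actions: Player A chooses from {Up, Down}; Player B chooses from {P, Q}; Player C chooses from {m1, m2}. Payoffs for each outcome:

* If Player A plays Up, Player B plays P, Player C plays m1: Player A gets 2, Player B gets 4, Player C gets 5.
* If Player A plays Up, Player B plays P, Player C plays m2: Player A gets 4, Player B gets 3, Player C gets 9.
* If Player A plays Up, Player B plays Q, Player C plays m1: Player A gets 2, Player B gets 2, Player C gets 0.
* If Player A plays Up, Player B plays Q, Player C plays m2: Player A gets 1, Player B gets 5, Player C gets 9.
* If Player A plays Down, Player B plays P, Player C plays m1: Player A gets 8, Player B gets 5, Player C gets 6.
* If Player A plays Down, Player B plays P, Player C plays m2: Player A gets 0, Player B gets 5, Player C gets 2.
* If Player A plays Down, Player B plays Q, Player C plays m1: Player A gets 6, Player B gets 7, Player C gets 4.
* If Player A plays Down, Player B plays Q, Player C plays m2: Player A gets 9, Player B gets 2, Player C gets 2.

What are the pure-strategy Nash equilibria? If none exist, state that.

Pure NE: (Down, Q, m1)

(Up, P, m1): Player A can switch to Down (2 → 8). Not NE.
(Up, P, m2): Player B can switch to Q (3 → 5). Not NE.
(Up, Q, m1): Player A can switch to Down (2 → 6). Not NE.
(Up, Q, m2): Player A can switch to Down (1 → 9). Not NE.
(Down, P, m1): Player B can switch to Q (5 → 7). Not NE.
(Down, P, m2): Player A can switch to Up (0 → 4). Not NE.
(Down, Q, m1): Player A gets 6, best alternative 2; Player B gets 7, best alternative 5; Player C gets 4, best alternative 2. No profitable deviation — NE.
(The remaining 1 profile has a profitable deviation by the same check.)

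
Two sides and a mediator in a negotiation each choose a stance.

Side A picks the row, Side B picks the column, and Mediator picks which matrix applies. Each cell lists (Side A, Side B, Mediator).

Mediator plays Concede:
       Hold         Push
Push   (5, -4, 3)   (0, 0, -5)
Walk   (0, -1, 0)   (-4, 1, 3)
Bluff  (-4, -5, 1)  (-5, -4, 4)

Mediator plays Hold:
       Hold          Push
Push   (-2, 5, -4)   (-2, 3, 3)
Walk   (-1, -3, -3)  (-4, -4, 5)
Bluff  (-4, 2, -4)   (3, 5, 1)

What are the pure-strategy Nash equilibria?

Side A against (Hold, Concede): payoffs 5, 0, -4 → best response Push.
Side A against (Hold, Hold): payoffs -2, -1, -4 → best response Walk.
Side A against (Push, Concede): payoffs 0, -4, -5 → best response Push.
Side A against (Push, Hold): payoffs -2, -4, 3 → best response Bluff.
Side B against (Push, Concede): payoffs -4, 0 → best response Push.
Side B against (Push, Hold): payoffs 5, 3 → best response Hold.
Side B against (Walk, Concede): payoffs -1, 1 → best response Push.
Side B against (Walk, Hold): payoffs -3, -4 → best response Hold.
Side B against (Bluff, Concede): payoffs -5, -4 → best response Push.
Side B against (Bluff, Hold): payoffs 2, 5 → best response Push.
Mediator against (Push, Hold): payoffs 3, -4 → best response Concede.
Mediator against (Push, Push): payoffs -5, 3 → best response Hold.
Mediator against (Walk, Hold): payoffs 0, -3 → best response Concede.
Mediator against (Walk, Push): payoffs 3, 5 → best response Hold.
Mediator against (Bluff, Hold): payoffs 1, -4 → best response Concede.
Mediator against (Bluff, Push): payoffs 4, 1 → best response Concede.
No profile is a mutual best response for all players.

No pure-strategy Nash equilibrium.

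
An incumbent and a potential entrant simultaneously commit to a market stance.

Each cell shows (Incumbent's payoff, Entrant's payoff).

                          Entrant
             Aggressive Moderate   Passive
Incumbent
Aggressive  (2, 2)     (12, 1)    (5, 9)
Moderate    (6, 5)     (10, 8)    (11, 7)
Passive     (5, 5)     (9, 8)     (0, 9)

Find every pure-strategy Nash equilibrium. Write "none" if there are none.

none

For each player, find the best response to each opponent profile; mutual best responses are the pure NE.
Incumbent against Aggressive: payoffs 2, 6, 5 → best response Moderate.
Incumbent against Moderate: payoffs 12, 10, 9 → best response Aggressive.
Incumbent against Passive: payoffs 5, 11, 0 → best response Moderate.
Entrant against Aggressive: payoffs 2, 1, 9 → best response Passive.
Entrant against Moderate: payoffs 5, 8, 7 → best response Moderate.
Entrant against Passive: payoffs 5, 8, 9 → best response Passive.
No profile is a mutual best response for all players.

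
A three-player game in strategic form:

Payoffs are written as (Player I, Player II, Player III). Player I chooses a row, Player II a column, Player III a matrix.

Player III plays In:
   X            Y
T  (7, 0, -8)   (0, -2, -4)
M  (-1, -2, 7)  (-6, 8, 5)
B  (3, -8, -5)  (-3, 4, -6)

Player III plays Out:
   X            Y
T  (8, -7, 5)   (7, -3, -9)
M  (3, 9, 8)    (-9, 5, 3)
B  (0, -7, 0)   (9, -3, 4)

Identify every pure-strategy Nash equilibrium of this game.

Player I against (X, In): payoffs 7, -1, 3 → best response T.
Player I against (X, Out): payoffs 8, 3, 0 → best response T.
Player I against (Y, In): payoffs 0, -6, -3 → best response T.
Player I against (Y, Out): payoffs 7, -9, 9 → best response B.
Player II against (T, In): payoffs 0, -2 → best response X.
Player II against (T, Out): payoffs -7, -3 → best response Y.
Player II against (M, In): payoffs -2, 8 → best response Y.
Player II against (M, Out): payoffs 9, 5 → best response X.
Player II against (B, In): payoffs -8, 4 → best response Y.
Player II against (B, Out): payoffs -7, -3 → best response Y.
Player III against (T, X): payoffs -8, 5 → best response Out.
Player III against (T, Y): payoffs -4, -9 → best response In.
Player III against (M, X): payoffs 7, 8 → best response Out.
Player III against (M, Y): payoffs 5, 3 → best response In.
Player III against (B, X): payoffs -5, 0 → best response Out.
Player III against (B, Y): payoffs -6, 4 → best response Out.
Mutual best responses: (B, Y, Out).

(B, Y, Out)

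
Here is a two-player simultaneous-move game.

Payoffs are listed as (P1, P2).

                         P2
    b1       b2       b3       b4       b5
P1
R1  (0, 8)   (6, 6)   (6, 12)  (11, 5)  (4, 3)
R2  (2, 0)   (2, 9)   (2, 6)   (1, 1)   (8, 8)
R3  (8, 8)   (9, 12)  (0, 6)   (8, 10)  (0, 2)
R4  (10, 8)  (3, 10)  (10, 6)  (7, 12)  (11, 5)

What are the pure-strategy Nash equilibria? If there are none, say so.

Pure NE: (R3, b2)

(R1, b1): P1 can switch to R2 (0 → 2). Not NE.
(R1, b2): P1 can switch to R3 (6 → 9). Not NE.
(R1, b3): P1 can switch to R4 (6 → 10). Not NE.
(R1, b4): P2 can switch to b1 (5 → 8). Not NE.
(R1, b5): P1 can switch to R2 (4 → 8). Not NE.
(R2, b1): P1 can switch to R3 (2 → 8). Not NE.
(R3, b2): P1 gets 9, best alternative 6; P2 gets 12, best alternative 10. No profitable deviation — NE.
(The remaining 13 profiles each have a profitable deviation by the same check.)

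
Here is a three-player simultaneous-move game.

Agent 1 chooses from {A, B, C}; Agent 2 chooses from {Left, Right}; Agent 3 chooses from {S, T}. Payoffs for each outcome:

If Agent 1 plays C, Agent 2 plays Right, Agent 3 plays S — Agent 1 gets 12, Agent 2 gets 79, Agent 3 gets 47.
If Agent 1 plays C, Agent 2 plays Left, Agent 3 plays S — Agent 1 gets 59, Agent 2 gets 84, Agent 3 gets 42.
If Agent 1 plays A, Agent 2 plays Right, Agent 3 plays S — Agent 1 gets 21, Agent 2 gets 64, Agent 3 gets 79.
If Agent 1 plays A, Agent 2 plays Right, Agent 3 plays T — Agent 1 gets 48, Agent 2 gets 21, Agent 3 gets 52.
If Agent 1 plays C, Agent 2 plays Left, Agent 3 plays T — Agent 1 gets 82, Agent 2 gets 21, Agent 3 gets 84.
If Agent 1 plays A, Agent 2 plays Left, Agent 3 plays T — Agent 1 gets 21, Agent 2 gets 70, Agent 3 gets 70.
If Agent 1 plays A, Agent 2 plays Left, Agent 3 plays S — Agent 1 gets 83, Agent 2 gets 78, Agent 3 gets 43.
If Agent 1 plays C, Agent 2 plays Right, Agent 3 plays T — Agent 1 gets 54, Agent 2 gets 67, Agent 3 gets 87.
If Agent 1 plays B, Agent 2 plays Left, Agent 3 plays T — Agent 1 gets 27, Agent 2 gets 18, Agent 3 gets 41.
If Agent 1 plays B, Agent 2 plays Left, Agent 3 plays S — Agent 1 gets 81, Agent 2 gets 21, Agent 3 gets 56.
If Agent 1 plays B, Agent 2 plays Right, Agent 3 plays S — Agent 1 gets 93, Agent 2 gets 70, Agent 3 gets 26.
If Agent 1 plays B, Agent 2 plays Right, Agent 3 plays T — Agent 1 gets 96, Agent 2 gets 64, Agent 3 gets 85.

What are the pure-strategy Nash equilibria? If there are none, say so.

(A, Left, S): Agent 3 can switch to T (43 → 70). Not NE.
(A, Left, T): Agent 1 can switch to B (21 → 27). Not NE.
(A, Right, S): Agent 1 can switch to B (21 → 93). Not NE.
(A, Right, T): Agent 1 can switch to B (48 → 96). Not NE.
(B, Left, S): Agent 1 can switch to A (81 → 83). Not NE.
(B, Left, T): Agent 1 can switch to C (27 → 82). Not NE.
(B, Right, T): Agent 1 gets 96, best alternative 54; Agent 2 gets 64, best alternative 18; Agent 3 gets 85, best alternative 26. No profitable deviation — NE.
(The remaining 5 profiles each have a profitable deviation by the same check.)

The unique pure-strategy Nash equilibrium is (B, Right, T).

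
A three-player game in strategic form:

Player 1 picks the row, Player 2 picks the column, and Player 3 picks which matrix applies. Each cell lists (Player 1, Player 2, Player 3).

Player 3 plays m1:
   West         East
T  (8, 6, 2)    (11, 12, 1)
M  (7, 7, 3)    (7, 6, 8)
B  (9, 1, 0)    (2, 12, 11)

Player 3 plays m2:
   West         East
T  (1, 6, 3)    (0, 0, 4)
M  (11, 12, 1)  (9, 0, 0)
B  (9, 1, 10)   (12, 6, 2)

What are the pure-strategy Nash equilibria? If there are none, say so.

This game has no pure Nash equilibrium.

Mark each player's best response to every combination of opponents' strategies; a profile where every player is best-responding is a pure Nash equilibrium.
Player 1 against (West, m1): payoffs 8, 7, 9 → best response B.
Player 1 against (West, m2): payoffs 1, 11, 9 → best response M.
Player 1 against (East, m1): payoffs 11, 7, 2 → best response T.
Player 1 against (East, m2): payoffs 0, 9, 12 → best response B.
Player 2 against (T, m1): payoffs 6, 12 → best response East.
Player 2 against (T, m2): payoffs 6, 0 → best response West.
Player 2 against (M, m1): payoffs 7, 6 → best response West.
Player 2 against (M, m2): payoffs 12, 0 → best response West.
Player 2 against (B, m1): payoffs 1, 12 → best response East.
Player 2 against (B, m2): payoffs 1, 6 → best response East.
Player 3 against (T, West): payoffs 2, 3 → best response m2.
Player 3 against (T, East): payoffs 1, 4 → best response m2.
Player 3 against (M, West): payoffs 3, 1 → best response m1.
Player 3 against (M, East): payoffs 8, 0 → best response m1.
Player 3 against (B, West): payoffs 0, 10 → best response m2.
Player 3 against (B, East): payoffs 11, 2 → best response m1.
No profile is a mutual best response for all players.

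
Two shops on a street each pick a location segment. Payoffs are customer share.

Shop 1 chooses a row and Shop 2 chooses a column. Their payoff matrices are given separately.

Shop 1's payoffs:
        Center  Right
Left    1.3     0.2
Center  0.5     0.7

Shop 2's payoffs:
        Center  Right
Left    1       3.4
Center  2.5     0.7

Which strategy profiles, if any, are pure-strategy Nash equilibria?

(Left, Center): Shop 2 can switch to Right (1 → 3.4). Not NE.
(Left, Right): Shop 1 can switch to Center (0.2 → 0.7). Not NE.
(Center, Center): Shop 1 can switch to Left (0.5 → 1.3). Not NE.
(Center, Right): Shop 2 can switch to Center (0.7 → 2.5). Not NE.

none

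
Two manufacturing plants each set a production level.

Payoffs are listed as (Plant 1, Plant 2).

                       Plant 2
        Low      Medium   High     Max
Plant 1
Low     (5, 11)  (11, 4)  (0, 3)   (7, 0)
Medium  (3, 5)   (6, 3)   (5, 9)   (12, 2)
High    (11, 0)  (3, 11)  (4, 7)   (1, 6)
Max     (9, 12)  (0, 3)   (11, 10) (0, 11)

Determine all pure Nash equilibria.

For each strategy profile, look for a profitable unilateral deviation.
(Low, Low): Plant 1 can switch to High (5 → 11). Not NE.
(Low, Medium): Plant 2 can switch to Low (4 → 11). Not NE.
(Low, High): Plant 1 can switch to Medium (0 → 5). Not NE.
(Low, Max): Plant 1 can switch to Medium (7 → 12). Not NE.
(Medium, Low): Plant 1 can switch to Low (3 → 5). Not NE.
(Medium, Medium): Plant 1 can switch to Low (6 → 11). Not NE.
(Medium, High): Plant 1 can switch to Max (5 → 11). Not NE.
(Medium, Max): Plant 2 can switch to Low (2 → 5). Not NE.
(High, Low): Plant 2 can switch to Medium (0 → 11). Not NE.
(High, Medium): Plant 1 can switch to Low (3 → 11). Not NE.
(High, High): Plant 1 can switch to Medium (4 → 5). Not NE.
(High, Max): Plant 1 can switch to Low (1 → 7). Not NE.
(The remaining 4 profiles each have a profitable deviation by the same check.)

No pure-strategy Nash equilibrium.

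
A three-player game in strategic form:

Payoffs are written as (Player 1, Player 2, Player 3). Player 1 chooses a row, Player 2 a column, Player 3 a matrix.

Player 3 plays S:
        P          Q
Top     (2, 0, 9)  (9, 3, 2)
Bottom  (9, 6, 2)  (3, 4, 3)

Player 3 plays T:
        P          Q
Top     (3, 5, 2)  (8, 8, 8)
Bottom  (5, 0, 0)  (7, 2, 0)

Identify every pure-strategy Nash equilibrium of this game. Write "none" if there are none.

Pure-strategy Nash equilibria: (Top, Q, T), (Bottom, P, S)

Player 1 against (P, S): payoffs 2, 9 → best response Bottom.
Player 1 against (P, T): payoffs 3, 5 → best response Bottom.
Player 1 against (Q, S): payoffs 9, 3 → best response Top.
Player 1 against (Q, T): payoffs 8, 7 → best response Top.
Player 2 against (Top, S): payoffs 0, 3 → best response Q.
Player 2 against (Top, T): payoffs 5, 8 → best response Q.
Player 2 against (Bottom, S): payoffs 6, 4 → best response P.
Player 2 against (Bottom, T): payoffs 0, 2 → best response Q.
Player 3 against (Top, P): payoffs 9, 2 → best response S.
Player 3 against (Top, Q): payoffs 2, 8 → best response T.
Player 3 against (Bottom, P): payoffs 2, 0 → best response S.
Player 3 against (Bottom, Q): payoffs 3, 0 → best response S.
Mutual best responses: (Top, Q, T); (Bottom, P, S).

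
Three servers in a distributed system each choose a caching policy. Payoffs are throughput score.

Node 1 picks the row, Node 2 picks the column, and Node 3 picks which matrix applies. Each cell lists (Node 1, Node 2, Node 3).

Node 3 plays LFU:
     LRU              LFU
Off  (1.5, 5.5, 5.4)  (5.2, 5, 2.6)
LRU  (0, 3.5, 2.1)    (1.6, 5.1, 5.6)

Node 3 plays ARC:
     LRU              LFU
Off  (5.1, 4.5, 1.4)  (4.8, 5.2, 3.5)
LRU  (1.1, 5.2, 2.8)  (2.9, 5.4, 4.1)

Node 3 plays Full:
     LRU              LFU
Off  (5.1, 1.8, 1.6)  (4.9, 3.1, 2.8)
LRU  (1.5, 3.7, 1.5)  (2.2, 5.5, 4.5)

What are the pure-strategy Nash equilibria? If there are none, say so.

The pure Nash equilibria are (Off, LRU, LFU) and (Off, LFU, ARC).

For each strategy profile, look for a profitable unilateral deviation.
(Off, LRU, LFU): Node 1 gets 1.5, best alternative 0; Node 2 gets 5.5, best alternative 5; Node 3 gets 5.4, best alternative 1.6. No profitable deviation — NE.
(Off, LRU, ARC): Node 2 can switch to LFU (4.5 → 5.2). Not NE.
(Off, LRU, Full): Node 2 can switch to LFU (1.8 → 3.1). Not NE.
(Off, LFU, LFU): Node 2 can switch to LRU (5 → 5.5). Not NE.
(Off, LFU, ARC): Node 1 gets 4.8, best alternative 2.9; Node 2 gets 5.2, best alternative 4.5; Node 3 gets 3.5, best alternative 2.8. No profitable deviation — NE.
(Off, LFU, Full): Node 3 can switch to ARC (2.8 → 3.5). Not NE.
(LRU, LRU, LFU): Node 1 can switch to Off (0 → 1.5). Not NE.
(LRU, LRU, ARC): Node 1 can switch to Off (1.1 → 5.1). Not NE.
(LRU, LRU, Full): Node 1 can switch to Off (1.5 → 5.1). Not NE.
(LRU, LFU, LFU): Node 1 can switch to Off (1.6 → 5.2). Not NE.
(The remaining 2 profiles each have a profitable deviation by the same check.)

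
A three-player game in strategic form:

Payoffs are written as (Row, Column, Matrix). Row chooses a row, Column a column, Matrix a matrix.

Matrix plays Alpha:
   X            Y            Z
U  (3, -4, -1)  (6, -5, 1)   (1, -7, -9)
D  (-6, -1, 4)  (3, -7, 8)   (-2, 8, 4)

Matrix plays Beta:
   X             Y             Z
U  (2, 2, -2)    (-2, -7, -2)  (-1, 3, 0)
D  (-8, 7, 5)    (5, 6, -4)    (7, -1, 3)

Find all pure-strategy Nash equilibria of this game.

(U, X, Alpha)

Row against (X, Alpha): payoffs 3, -6 → best response U.
Row against (X, Beta): payoffs 2, -8 → best response U.
Row against (Y, Alpha): payoffs 6, 3 → best response U.
Row against (Y, Beta): payoffs -2, 5 → best response D.
Row against (Z, Alpha): payoffs 1, -2 → best response U.
Row against (Z, Beta): payoffs -1, 7 → best response D.
Column against (U, Alpha): payoffs -4, -5, -7 → best response X.
Column against (U, Beta): payoffs 2, -7, 3 → best response Z.
Column against (D, Alpha): payoffs -1, -7, 8 → best response Z.
Column against (D, Beta): payoffs 7, 6, -1 → best response X.
Matrix against (U, X): payoffs -1, -2 → best response Alpha.
Matrix against (U, Y): payoffs 1, -2 → best response Alpha.
Matrix against (U, Z): payoffs -9, 0 → best response Beta.
Matrix against (D, X): payoffs 4, 5 → best response Beta.
Matrix against (D, Y): payoffs 8, -4 → best response Alpha.
Matrix against (D, Z): payoffs 4, 3 → best response Alpha.
Mutual best responses: (U, X, Alpha).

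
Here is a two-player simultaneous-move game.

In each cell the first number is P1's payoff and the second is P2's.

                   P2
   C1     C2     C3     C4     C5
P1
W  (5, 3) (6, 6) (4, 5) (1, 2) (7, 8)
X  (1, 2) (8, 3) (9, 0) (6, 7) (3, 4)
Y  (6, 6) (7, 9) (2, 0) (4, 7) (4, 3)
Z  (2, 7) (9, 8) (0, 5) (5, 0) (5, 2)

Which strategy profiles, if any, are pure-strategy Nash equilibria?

(W, C5), (X, C4), (Z, C2)

Mark each player's best response to every combination of opponents' strategies; a profile where every player is best-responding is a pure Nash equilibrium.
P1 against C1: payoffs 5, 1, 6, 2 → best response Y.
P1 against C2: payoffs 6, 8, 7, 9 → best response Z.
P1 against C3: payoffs 4, 9, 2, 0 → best response X.
P1 against C4: payoffs 1, 6, 4, 5 → best response X.
P1 against C5: payoffs 7, 3, 4, 5 → best response W.
P2 against W: payoffs 3, 6, 5, 2, 8 → best response C5.
P2 against X: payoffs 2, 3, 0, 7, 4 → best response C4.
P2 against Y: payoffs 6, 9, 0, 7, 3 → best response C2.
P2 against Z: payoffs 7, 8, 5, 0, 2 → best response C2.
Mutual best responses: (W, C5); (X, C4); (Z, C2).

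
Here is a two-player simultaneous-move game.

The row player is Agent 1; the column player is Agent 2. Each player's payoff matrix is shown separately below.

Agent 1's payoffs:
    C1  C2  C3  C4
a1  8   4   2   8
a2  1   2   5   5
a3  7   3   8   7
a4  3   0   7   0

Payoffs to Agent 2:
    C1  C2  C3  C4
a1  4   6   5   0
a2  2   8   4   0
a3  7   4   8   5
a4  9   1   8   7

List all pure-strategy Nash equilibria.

(a1, C2), (a3, C3)

Agent 1 against C1: payoffs 8, 1, 7, 3 → best response a1.
Agent 1 against C2: payoffs 4, 2, 3, 0 → best response a1.
Agent 1 against C3: payoffs 2, 5, 8, 7 → best response a3.
Agent 1 against C4: payoffs 8, 5, 7, 0 → best response a1.
Agent 2 against a1: payoffs 4, 6, 5, 0 → best response C2.
Agent 2 against a2: payoffs 2, 8, 4, 0 → best response C2.
Agent 2 against a3: payoffs 7, 4, 8, 5 → best response C3.
Agent 2 against a4: payoffs 9, 1, 8, 7 → best response C1.
Mutual best responses: (a1, C2); (a3, C3).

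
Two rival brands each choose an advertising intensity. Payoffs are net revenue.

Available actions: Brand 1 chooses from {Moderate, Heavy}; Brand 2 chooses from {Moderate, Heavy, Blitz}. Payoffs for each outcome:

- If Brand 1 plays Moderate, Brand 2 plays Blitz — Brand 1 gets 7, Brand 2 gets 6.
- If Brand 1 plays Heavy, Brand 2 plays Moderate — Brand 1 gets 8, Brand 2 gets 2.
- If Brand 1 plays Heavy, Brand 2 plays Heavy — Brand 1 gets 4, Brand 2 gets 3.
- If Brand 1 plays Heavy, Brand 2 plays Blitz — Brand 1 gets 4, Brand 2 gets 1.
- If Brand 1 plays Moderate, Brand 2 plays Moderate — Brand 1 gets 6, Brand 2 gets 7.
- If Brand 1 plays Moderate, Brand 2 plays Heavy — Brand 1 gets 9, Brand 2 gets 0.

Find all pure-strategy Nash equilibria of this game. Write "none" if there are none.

This game has no pure Nash equilibrium.

Brand 1 against Moderate: payoffs 6, 8 → best response Heavy.
Brand 1 against Heavy: payoffs 9, 4 → best response Moderate.
Brand 1 against Blitz: payoffs 7, 4 → best response Moderate.
Brand 2 against Moderate: payoffs 7, 0, 6 → best response Moderate.
Brand 2 against Heavy: payoffs 2, 3, 1 → best response Heavy.
No profile is a mutual best response for all players.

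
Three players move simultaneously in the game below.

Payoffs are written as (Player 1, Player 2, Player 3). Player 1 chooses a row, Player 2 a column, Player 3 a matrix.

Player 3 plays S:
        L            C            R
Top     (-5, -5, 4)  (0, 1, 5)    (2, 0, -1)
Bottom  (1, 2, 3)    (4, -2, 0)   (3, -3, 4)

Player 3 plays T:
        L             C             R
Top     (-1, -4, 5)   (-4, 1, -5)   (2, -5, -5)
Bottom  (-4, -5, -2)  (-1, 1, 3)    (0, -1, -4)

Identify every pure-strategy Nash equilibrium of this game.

(Top, L, S): Player 1 can switch to Bottom (-5 → 1). Not NE.
(Top, L, T): Player 2 can switch to C (-4 → 1). Not NE.
(Top, C, S): Player 1 can switch to Bottom (0 → 4). Not NE.
(Top, C, T): Player 1 can switch to Bottom (-4 → -1). Not NE.
(Top, R, S): Player 1 can switch to Bottom (2 → 3). Not NE.
(Top, R, T): Player 2 can switch to L (-5 → -4). Not NE.
(Bottom, L, S): Player 1 gets 1, best alternative -5; Player 2 gets 2, best alternative -2; Player 3 gets 3, best alternative -2. No profitable deviation — NE.
(Bottom, C, T): Player 1 gets -1, best alternative -4; Player 2 gets 1, best alternative -1; Player 3 gets 3, best alternative 0. No profitable deviation — NE.
(The remaining 4 profiles each have a profitable deviation by the same check.)

(Bottom, L, S), (Bottom, C, T)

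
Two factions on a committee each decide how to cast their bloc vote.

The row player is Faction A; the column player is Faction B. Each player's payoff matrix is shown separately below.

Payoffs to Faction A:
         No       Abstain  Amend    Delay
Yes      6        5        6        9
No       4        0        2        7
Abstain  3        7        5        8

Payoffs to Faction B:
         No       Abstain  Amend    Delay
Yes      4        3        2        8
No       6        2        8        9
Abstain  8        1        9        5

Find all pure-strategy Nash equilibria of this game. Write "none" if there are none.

(Yes, Delay)

(Yes, No): Faction B can switch to Delay (4 → 8). Not NE.
(Yes, Abstain): Faction A can switch to Abstain (5 → 7). Not NE.
(Yes, Amend): Faction B can switch to No (2 → 4). Not NE.
(Yes, Delay): Faction A gets 9, best alternative 8; Faction B gets 8, best alternative 4. No profitable deviation — NE.
(No, No): Faction A can switch to Yes (4 → 6). Not NE.
(No, Abstain): Faction A can switch to Yes (0 → 5). Not NE.
(No, Amend): Faction A can switch to Yes (2 → 6). Not NE.
(No, Delay): Faction A can switch to Yes (7 → 9). Not NE.
(Abstain, No): Faction A can switch to Yes (3 → 6). Not NE.
(Abstain, Abstain): Faction B can switch to No (1 → 8). Not NE.
(Abstain, Amend): Faction A can switch to Yes (5 → 6). Not NE.
(The remaining 1 profile has a profitable deviation by the same check.)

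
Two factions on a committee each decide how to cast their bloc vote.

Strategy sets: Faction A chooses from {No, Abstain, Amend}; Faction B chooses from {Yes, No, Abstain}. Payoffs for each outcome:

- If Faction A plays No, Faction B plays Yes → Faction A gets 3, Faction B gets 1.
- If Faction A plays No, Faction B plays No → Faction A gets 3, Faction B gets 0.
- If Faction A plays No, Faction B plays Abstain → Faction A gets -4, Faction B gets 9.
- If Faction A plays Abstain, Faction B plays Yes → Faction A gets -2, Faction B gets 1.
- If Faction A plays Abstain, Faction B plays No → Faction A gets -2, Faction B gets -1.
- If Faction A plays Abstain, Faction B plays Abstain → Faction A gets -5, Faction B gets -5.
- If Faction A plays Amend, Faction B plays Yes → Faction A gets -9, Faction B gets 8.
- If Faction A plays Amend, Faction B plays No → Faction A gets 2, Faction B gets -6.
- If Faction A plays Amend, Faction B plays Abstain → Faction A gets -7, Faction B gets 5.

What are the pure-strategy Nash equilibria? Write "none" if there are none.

Faction A against Yes: payoffs 3, -2, -9 → best response No.
Faction A against No: payoffs 3, -2, 2 → best response No.
Faction A against Abstain: payoffs -4, -5, -7 → best response No.
Faction B against No: payoffs 1, 0, 9 → best response Abstain.
Faction B against Abstain: payoffs 1, -1, -5 → best response Yes.
Faction B against Amend: payoffs 8, -6, 5 → best response Yes.
Mutual best responses: (No, Abstain).

Pure NE: (No, Abstain)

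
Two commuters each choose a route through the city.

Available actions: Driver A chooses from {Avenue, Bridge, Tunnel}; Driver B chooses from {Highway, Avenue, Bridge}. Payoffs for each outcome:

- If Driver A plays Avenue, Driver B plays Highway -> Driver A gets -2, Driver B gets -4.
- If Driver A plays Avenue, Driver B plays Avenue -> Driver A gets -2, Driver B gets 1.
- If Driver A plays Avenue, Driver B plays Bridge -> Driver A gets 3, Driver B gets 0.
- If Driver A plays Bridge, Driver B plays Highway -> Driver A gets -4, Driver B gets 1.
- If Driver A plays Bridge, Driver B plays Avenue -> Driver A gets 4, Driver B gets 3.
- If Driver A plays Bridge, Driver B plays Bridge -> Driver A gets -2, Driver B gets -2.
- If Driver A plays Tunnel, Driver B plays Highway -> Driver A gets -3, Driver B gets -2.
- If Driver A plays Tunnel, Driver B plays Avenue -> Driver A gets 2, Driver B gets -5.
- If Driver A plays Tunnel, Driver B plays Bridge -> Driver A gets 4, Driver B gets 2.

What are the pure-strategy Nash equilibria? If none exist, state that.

Driver A against Highway: payoffs -2, -4, -3 → best response Avenue.
Driver A against Avenue: payoffs -2, 4, 2 → best response Bridge.
Driver A against Bridge: payoffs 3, -2, 4 → best response Tunnel.
Driver B against Avenue: payoffs -4, 1, 0 → best response Avenue.
Driver B against Bridge: payoffs 1, 3, -2 → best response Avenue.
Driver B against Tunnel: payoffs -2, -5, 2 → best response Bridge.
Mutual best responses: (Bridge, Avenue); (Tunnel, Bridge).

(Bridge, Avenue); (Tunnel, Bridge)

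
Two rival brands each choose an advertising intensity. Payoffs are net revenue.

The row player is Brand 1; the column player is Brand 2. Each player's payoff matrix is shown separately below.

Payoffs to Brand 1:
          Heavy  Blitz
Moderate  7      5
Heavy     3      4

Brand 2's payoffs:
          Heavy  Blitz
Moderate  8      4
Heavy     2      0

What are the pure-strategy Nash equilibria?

The unique pure-strategy Nash equilibrium is (Moderate, Heavy).

(Moderate, Heavy): Brand 1 gets 7, best alternative 3; Brand 2 gets 8, best alternative 4. No profitable deviation — NE.
(Moderate, Blitz): Brand 2 can switch to Heavy (4 → 8). Not NE.
(Heavy, Heavy): Brand 1 can switch to Moderate (3 → 7). Not NE.
(Heavy, Blitz): Brand 1 can switch to Moderate (4 → 5). Not NE.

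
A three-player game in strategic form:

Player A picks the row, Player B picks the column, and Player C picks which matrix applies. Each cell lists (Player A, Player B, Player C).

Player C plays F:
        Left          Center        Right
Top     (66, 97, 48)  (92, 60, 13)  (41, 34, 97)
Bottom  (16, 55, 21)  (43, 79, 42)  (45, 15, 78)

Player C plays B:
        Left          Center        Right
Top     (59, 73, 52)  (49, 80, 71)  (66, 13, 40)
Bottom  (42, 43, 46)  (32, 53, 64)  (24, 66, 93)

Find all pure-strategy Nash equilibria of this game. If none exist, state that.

(Top, Center, B)

(Top, Left, F): Player C can switch to B (48 → 52). Not NE.
(Top, Left, B): Player B can switch to Center (73 → 80). Not NE.
(Top, Center, F): Player B can switch to Left (60 → 97). Not NE.
(Top, Center, B): Player A gets 49, best alternative 32; Player B gets 80, best alternative 73; Player C gets 71, best alternative 13. No profitable deviation — NE.
(Top, Right, F): Player A can switch to Bottom (41 → 45). Not NE.
(Top, Right, B): Player B can switch to Left (13 → 73). Not NE.
(Bottom, Left, F): Player A can switch to Top (16 → 66). Not NE.
(Bottom, Left, B): Player A can switch to Top (42 → 59). Not NE.
(Bottom, Center, F): Player A can switch to Top (43 → 92). Not NE.
(Bottom, Center, B): Player A can switch to Top (32 → 49). Not NE.
(Bottom, Right, F): Player B can switch to Left (15 → 55). Not NE.
(The remaining 1 profile has a profitable deviation by the same check.)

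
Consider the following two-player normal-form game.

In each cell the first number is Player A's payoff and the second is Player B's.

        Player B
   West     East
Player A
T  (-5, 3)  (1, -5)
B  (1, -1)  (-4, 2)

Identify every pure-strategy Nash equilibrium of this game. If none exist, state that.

For each player, find the best response to each opponent profile; mutual best responses are the pure NE.
Player A against West: payoffs -5, 1 → best response B.
Player A against East: payoffs 1, -4 → best response T.
Player B against T: payoffs 3, -5 → best response West.
Player B against B: payoffs -1, 2 → best response East.
No profile is a mutual best response for all players.

This game has no pure Nash equilibrium.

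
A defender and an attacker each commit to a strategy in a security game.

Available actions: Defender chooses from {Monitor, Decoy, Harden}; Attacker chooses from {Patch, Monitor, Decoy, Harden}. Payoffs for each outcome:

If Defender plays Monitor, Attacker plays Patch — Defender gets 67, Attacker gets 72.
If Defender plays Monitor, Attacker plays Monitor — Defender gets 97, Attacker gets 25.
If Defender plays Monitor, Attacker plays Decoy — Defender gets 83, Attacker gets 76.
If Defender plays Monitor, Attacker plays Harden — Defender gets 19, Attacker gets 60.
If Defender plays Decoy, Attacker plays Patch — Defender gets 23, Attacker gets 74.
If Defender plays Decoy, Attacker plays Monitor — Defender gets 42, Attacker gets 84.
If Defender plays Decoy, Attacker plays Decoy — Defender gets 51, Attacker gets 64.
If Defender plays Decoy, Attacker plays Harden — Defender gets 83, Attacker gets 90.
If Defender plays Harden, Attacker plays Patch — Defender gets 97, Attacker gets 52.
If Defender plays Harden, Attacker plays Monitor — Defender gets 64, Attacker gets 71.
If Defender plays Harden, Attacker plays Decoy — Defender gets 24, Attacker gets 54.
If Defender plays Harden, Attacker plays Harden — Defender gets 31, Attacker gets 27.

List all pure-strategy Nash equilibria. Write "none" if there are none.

(Monitor, Patch): Defender can switch to Harden (67 → 97). Not NE.
(Monitor, Monitor): Attacker can switch to Patch (25 → 72). Not NE.
(Monitor, Decoy): Defender gets 83, best alternative 51; Attacker gets 76, best alternative 72. No profitable deviation — NE.
(Monitor, Harden): Defender can switch to Decoy (19 → 83). Not NE.
(Decoy, Patch): Defender can switch to Monitor (23 → 67). Not NE.
(Decoy, Monitor): Defender can switch to Monitor (42 → 97). Not NE.
(Decoy, Decoy): Defender can switch to Monitor (51 → 83). Not NE.
(Decoy, Harden): Defender gets 83, best alternative 31; Attacker gets 90, best alternative 84. No profitable deviation — NE.
(The remaining 4 profiles each have a profitable deviation by the same check.)

Pure-strategy Nash equilibria: (Monitor, Decoy); (Decoy, Harden)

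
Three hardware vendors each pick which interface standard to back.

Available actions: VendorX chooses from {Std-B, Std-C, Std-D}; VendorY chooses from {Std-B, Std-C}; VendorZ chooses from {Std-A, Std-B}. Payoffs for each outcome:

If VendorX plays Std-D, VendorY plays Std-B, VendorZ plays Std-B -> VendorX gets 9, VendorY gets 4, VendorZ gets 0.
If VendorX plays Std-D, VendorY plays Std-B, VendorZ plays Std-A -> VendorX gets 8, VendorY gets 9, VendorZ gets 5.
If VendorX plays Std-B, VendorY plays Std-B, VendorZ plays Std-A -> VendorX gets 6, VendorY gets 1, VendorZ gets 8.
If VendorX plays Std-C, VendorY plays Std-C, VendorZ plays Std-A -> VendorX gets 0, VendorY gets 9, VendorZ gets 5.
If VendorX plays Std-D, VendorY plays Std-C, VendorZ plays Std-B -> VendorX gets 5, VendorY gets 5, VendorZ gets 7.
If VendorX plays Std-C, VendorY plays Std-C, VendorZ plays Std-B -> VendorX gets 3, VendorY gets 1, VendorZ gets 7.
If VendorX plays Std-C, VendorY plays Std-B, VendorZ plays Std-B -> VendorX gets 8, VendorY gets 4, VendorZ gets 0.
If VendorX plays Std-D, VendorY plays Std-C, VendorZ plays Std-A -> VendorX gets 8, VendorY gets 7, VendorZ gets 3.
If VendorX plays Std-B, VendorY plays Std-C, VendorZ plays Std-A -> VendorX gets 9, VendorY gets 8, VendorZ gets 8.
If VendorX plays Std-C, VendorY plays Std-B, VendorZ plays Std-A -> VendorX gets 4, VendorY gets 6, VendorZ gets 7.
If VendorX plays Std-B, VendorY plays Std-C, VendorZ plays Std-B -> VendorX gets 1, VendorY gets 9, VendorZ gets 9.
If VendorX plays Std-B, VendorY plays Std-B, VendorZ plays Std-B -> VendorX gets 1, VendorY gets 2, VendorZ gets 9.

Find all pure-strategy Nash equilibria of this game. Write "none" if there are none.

Mark each player's best response to every combination of opponents' strategies; a profile where every player is best-responding is a pure Nash equilibrium.
VendorX against (Std-B, Std-A): payoffs 6, 4, 8 → best response Std-D.
VendorX against (Std-B, Std-B): payoffs 1, 8, 9 → best response Std-D.
VendorX against (Std-C, Std-A): payoffs 9, 0, 8 → best response Std-B.
VendorX against (Std-C, Std-B): payoffs 1, 3, 5 → best response Std-D.
VendorY against (Std-B, Std-A): payoffs 1, 8 → best response Std-C.
VendorY against (Std-B, Std-B): payoffs 2, 9 → best response Std-C.
VendorY against (Std-C, Std-A): payoffs 6, 9 → best response Std-C.
VendorY against (Std-C, Std-B): payoffs 4, 1 → best response Std-B.
VendorY against (Std-D, Std-A): payoffs 9, 7 → best response Std-B.
VendorY against (Std-D, Std-B): payoffs 4, 5 → best response Std-C.
VendorZ against (Std-B, Std-B): payoffs 8, 9 → best response Std-B.
VendorZ against (Std-B, Std-C): payoffs 8, 9 → best response Std-B.
VendorZ against (Std-C, Std-B): payoffs 7, 0 → best response Std-A.
VendorZ against (Std-C, Std-C): payoffs 5, 7 → best response Std-B.
VendorZ against (Std-D, Std-B): payoffs 5, 0 → best response Std-A.
VendorZ against (Std-D, Std-C): payoffs 3, 7 → best response Std-B.
Mutual best responses: (Std-D, Std-B, Std-A); (Std-D, Std-C, Std-B).

(Std-D, Std-B, Std-A) and (Std-D, Std-C, Std-B)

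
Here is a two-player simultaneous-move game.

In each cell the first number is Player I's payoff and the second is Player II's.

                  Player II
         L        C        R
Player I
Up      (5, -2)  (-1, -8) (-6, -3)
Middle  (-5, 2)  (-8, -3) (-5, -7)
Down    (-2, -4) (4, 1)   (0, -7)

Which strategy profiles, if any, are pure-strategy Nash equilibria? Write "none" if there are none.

Pure-strategy Nash equilibria: (Up, L), (Down, C)

Player I against L: payoffs 5, -5, -2 → best response Up.
Player I against C: payoffs -1, -8, 4 → best response Down.
Player I against R: payoffs -6, -5, 0 → best response Down.
Player II against Up: payoffs -2, -8, -3 → best response L.
Player II against Middle: payoffs 2, -3, -7 → best response L.
Player II against Down: payoffs -4, 1, -7 → best response C.
Mutual best responses: (Up, L); (Down, C).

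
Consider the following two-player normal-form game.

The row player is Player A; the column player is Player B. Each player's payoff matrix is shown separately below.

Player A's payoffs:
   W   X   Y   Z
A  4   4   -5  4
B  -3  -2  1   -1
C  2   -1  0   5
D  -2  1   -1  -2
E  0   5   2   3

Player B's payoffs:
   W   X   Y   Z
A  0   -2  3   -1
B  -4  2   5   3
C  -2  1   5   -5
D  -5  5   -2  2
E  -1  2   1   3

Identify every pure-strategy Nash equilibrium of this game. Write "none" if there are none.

Player A against W: payoffs 4, -3, 2, -2, 0 → best response A.
Player A against X: payoffs 4, -2, -1, 1, 5 → best response E.
Player A against Y: payoffs -5, 1, 0, -1, 2 → best response E.
Player A against Z: payoffs 4, -1, 5, -2, 3 → best response C.
Player B against A: payoffs 0, -2, 3, -1 → best response Y.
Player B against B: payoffs -4, 2, 5, 3 → best response Y.
Player B against C: payoffs -2, 1, 5, -5 → best response Y.
Player B against D: payoffs -5, 5, -2, 2 → best response X.
Player B against E: payoffs -1, 2, 1, 3 → best response Z.
No profile is a mutual best response for all players.

No pure-strategy Nash equilibrium.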